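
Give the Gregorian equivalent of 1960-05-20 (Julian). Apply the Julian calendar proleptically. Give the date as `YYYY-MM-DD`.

1960-06-02

For dates in this range the Gregorian date is 13 days ahead of the Julian.
20 May 1960 Julian + 13 days → 2 June 1960 Gregorian.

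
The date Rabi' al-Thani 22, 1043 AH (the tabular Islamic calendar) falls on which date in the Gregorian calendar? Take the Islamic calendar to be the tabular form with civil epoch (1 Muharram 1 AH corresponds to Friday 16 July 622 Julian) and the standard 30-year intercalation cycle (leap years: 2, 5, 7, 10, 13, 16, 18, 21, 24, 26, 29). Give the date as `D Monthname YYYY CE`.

26 October 1633 CE

Julian Day Number of the source date = 2317800.
Converting JDN 2317800 to the Gregorian calendar gives 26 October 1633 CE.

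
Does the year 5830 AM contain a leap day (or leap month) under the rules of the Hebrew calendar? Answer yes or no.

Hebrew year 5830 is year 16 of its 19-year Metonic cycle; leap years are at positions 3, 6, 8, 11, 14, 17, 19, so it is a common year (12 months).

no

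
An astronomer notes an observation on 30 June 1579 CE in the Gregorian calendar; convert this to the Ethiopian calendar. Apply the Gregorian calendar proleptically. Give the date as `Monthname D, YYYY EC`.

Julian Day Number of the source date = 2297958.
Converting JDN 2297958 to the Ethiopian calendar gives 26 Sene 1571 EC.

Sene 26, 1571 EC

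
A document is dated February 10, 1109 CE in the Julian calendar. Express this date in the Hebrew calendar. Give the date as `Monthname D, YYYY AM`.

Adar 8, 4869 AM

Both dates share Julian Day Number 2126161; in the Hebrew calendar that is 8 Adar 4869 AM.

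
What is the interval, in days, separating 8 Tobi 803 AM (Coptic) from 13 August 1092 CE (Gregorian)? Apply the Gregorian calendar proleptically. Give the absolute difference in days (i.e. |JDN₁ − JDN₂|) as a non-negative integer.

First date → JDN 2118087; second date → JDN 2120130.
The interval is |2118087 − 2120130| = 2043 days.

2043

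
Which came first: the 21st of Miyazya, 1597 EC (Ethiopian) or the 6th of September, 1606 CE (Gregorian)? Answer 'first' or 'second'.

First date → JDN 2307390; second date → JDN 2307888.
JDN 2307390 < JDN 2307888, so the first date is earlier.

first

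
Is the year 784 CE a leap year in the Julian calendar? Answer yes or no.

784 mod 4 = 0, so it is a leap year in the Julian calendar.

yes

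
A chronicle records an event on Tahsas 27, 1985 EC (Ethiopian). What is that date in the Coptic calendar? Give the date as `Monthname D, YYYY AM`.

Both dates share Julian Day Number 2448993; in the Coptic calendar that is 27 Koiak 1709 AM.

Koiak 27, 1709 AM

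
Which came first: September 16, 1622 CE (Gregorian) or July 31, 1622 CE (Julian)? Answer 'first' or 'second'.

First date → JDN 2313742; second date → JDN 2313705.
JDN 2313705 < JDN 2313742, so the second date is earlier.

second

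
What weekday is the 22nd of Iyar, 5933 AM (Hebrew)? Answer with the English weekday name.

In the Gregorian calendar this is 4 May 2173 (JDN 2514856).
JDN 2514856 mod 7 = 1, and JDN 0 was a Monday, so this is a Tuesday.

Tuesday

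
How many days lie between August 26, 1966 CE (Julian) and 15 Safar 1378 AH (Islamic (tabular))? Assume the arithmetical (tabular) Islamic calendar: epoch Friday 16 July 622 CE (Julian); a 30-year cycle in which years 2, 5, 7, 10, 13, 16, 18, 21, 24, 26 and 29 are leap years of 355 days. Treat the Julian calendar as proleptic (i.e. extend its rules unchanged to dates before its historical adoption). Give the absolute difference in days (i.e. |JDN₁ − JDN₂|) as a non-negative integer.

First date → JDN 2439377; second date → JDN 2436447.
The interval is |2439377 − 2436447| = 2930 days.

2930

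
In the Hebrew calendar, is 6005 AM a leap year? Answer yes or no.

no

Hebrew year 6005 is year 1 of its 19-year Metonic cycle; leap years are at positions 3, 6, 8, 11, 14, 17, 19, so it is a common year (12 months).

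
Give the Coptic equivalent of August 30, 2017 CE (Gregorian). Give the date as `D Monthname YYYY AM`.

Julian Day Number of the source date = 2457996.
Converting JDN 2457996 to the Coptic calendar gives 24 Mesori 1733 AM.

24 Mesori 1733 AM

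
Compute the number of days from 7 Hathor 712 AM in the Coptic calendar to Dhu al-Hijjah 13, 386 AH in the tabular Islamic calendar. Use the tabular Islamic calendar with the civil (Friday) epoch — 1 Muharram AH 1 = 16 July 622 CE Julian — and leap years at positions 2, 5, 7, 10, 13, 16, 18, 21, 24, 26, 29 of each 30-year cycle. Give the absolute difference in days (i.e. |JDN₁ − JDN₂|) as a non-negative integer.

419

JDN of the first date = 2084789.
JDN of the second date = 2085208.
|2085208 − 2084789| = 419.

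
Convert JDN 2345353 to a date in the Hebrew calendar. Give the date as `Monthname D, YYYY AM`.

Nisan 24, 5469 AM

The Gregorian equivalent of JDN 2345353 is 4 April 1709.
In the Hebrew calendar that day is Nisan 24, 5469 AM.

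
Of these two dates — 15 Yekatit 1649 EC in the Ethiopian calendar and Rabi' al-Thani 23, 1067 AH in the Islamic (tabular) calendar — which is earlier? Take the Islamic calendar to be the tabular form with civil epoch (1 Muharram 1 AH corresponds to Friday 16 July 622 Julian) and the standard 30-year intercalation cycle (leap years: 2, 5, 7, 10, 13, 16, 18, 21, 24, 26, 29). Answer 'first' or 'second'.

The two dates have Julian Day Numbers 2326317 and 2326306 respectively.
Since 2326306 < 2326317, the second date comes first.

second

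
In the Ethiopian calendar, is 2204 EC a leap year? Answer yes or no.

2204 mod 4 = 0; in the Ethiopian calendar a year is leap when year mod 4 = 3, so it is a common year.

no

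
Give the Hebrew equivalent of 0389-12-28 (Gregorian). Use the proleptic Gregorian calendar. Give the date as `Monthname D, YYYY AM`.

Tevet 23, 4150 AM

Julian Day Number of the source date = 1863501.
Converting JDN 1863501 to the Hebrew calendar gives 23 Tevet 4150 AM.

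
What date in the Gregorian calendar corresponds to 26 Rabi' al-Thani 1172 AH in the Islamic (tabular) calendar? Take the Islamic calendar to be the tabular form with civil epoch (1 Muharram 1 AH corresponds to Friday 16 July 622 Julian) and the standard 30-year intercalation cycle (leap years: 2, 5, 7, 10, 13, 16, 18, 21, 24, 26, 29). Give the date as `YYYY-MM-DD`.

1758-12-27

Both dates share Julian Day Number 2363517; in the Gregorian calendar that is 27 December 1758 CE.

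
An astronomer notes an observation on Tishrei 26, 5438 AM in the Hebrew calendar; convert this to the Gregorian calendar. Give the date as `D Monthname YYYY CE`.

22 October 1677 CE

Both dates share Julian Day Number 2333867; in the Gregorian calendar that is 22 October 1677 CE.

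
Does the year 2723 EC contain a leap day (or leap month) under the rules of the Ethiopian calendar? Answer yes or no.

yes

2723 mod 4 = 3; in the Ethiopian calendar a year is leap when year mod 4 = 3, so it is a leap year.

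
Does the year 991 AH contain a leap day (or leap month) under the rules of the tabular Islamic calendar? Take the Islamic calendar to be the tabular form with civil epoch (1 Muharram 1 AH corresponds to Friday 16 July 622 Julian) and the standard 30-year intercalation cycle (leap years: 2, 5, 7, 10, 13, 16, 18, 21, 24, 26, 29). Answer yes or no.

no

Year 991 AH is year 1 of its 30-year cycle; leap positions are 2, 5, 7, 10, 13, 16, 18, 21, 24, 26, 29, so it is a common year (354 days).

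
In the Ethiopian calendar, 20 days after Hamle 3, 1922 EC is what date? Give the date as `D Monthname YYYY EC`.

23 Hamle 1922 EC

The starting date is JDN 2426168; 2426168 + 20 = 2426188.
JDN 2426188 corresponds to 23 Hamle 1922 EC.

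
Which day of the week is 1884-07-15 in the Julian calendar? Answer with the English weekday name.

Sunday

Equivalently 27 July 1884 Gregorian, JDN 2409385.
Since JDN mod 7 = 6 (0 = Monday), the day is Sunday.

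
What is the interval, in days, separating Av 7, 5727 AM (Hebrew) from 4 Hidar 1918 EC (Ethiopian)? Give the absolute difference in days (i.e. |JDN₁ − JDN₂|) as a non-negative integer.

15248

JDN of the first date = 2439716.
JDN of the second date = 2424468.
|2424468 − 2439716| = 15248.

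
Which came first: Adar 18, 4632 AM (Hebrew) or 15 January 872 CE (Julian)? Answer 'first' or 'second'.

The two dates have Julian Day Numbers 2039618 and 2039570 respectively.
Since 2039570 < 2039618, the second date comes first.

second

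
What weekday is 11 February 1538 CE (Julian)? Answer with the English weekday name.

In the proleptic Gregorian calendar this is 21 February 1538 (JDN 2282854).
2282854 ≡ 0 (mod 7); counting from Monday = 0 gives Monday.

Monday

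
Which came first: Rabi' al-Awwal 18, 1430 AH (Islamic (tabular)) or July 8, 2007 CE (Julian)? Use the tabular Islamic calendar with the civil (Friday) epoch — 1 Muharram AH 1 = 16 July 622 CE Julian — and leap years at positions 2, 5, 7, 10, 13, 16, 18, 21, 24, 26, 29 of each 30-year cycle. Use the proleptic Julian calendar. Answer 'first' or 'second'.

Converting both to JDN: 2454906 vs 2454303; the smaller is the second.

second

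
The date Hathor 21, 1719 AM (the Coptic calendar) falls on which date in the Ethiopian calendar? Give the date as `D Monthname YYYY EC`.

21 Hidar 1995 EC

Julian Day Number of the source date = 2452609.
Converting JDN 2452609 to the Ethiopian calendar gives 21 Hidar 1995 EC.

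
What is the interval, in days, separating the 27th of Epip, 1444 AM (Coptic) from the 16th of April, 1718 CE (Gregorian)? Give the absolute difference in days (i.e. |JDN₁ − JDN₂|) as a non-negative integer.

3760

First date → JDN 2352412; second date → JDN 2348652.
The interval is |2352412 − 2348652| = 3760 days.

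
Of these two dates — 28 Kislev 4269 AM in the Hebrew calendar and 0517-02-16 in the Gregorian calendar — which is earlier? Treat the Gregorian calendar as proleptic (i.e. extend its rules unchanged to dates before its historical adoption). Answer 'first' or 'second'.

first

Converting both to JDN: 1906945 vs 1909937; the smaller is the first.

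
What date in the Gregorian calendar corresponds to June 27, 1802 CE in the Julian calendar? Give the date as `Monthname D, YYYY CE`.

July 9, 1802 CE

At this point the Julian calendar is 12 days behind the Gregorian.
27 June 1802 Julian + 12 days → 9 July 1802 Gregorian.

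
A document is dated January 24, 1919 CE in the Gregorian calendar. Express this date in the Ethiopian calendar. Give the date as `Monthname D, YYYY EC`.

Tir 16, 1911 EC

Both dates share Julian Day Number 2421983; in the Ethiopian calendar that is 16 Tir 1911 EC.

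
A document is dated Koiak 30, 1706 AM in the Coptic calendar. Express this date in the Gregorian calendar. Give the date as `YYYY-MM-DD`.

1990-01-08

Julian Day Number of the source date = 2447900.
Converting JDN 2447900 to the Gregorian calendar gives 8 January 1990 CE.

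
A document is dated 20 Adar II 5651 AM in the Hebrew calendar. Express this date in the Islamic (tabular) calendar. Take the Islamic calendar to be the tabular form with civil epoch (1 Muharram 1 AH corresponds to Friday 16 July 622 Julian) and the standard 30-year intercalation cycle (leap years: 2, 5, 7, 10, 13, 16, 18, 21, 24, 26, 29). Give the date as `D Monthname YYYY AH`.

The source date corresponds to 30 March 1891 in the Gregorian calendar (JDN 2411822).
That day falls on 19 Sha'ban 1308 AH in the tabular Islamic calendar.

19 Sha'ban 1308 AH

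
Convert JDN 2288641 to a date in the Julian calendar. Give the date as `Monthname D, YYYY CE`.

JDN 2288641 is 26 December 1553 in the proleptic Gregorian calendar.
In the Julian calendar that day is December 16, 1553 CE.

December 16, 1553 CE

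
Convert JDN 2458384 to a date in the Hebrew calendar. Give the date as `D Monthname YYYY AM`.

The Gregorian equivalent of JDN 2458384 is 22 September 2018.
In the Hebrew calendar that day is 13 Tishrei 5779 AM.

13 Tishrei 5779 AM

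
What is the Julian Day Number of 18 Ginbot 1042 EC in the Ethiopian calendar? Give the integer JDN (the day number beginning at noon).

2104703

Equivalently 19 May 1050 (proleptic Gregorian).
JDN 2299161 is 15 October 1582 CE (Gregorian); the target day is −194458 days from there, so JDN = 2104703.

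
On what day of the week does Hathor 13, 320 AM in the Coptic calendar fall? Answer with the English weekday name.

This is JDN 1941617 (13 November 603 Gregorian).
JDN 1941617 mod 7 = 6, and JDN 0 was a Monday, so this is a Sunday.

Sunday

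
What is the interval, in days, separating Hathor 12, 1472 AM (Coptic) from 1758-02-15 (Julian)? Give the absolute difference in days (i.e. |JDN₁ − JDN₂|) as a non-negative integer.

829

JDN of the first date = 2362384.
JDN of the second date = 2363213.
|2363213 − 2362384| = 829.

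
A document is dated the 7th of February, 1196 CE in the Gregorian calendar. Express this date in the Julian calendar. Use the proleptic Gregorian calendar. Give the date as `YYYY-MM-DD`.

At this point the Julian calendar is 7 days behind the Gregorian.
7 February 1196 Gregorian − 7 days → 31 January 1196 Julian.

1196-01-31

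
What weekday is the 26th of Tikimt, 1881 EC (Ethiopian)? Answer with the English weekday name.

This is JDN 2410946 (4 November 1888 Gregorian).
2410946 ≡ 6 (mod 7); counting from Monday = 0 gives Sunday.

Sunday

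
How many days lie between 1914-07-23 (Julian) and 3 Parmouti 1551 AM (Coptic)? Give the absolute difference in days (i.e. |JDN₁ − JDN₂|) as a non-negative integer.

28971

First date → JDN 2420350; second date → JDN 2391379.
The interval is |2420350 − 2391379| = 28971 days.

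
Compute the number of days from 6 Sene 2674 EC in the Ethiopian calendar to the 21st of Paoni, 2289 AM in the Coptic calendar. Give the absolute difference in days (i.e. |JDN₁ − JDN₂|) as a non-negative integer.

First date → JDN 2700809; second date → JDN 2661012.
The interval is |2700809 − 2661012| = 39797 days.

39797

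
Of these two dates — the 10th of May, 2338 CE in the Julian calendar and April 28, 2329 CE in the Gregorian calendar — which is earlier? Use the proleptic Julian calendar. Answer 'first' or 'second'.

second

The two dates have Julian Day Numbers 2575142 and 2571827 respectively.
Since 2571827 < 2575142, the second date comes first.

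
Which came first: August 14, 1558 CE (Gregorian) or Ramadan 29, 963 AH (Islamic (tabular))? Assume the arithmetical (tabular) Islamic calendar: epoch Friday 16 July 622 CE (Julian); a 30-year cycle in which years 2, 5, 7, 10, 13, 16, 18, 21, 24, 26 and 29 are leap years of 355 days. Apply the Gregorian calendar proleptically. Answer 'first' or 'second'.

Converting both to JDN: 2290333 vs 2289605; the smaller is the second.

second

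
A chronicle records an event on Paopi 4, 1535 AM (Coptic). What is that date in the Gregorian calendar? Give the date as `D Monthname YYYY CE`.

Both dates share Julian Day Number 2385356; in the Gregorian calendar that is 13 October 1818 CE.

13 October 1818 CE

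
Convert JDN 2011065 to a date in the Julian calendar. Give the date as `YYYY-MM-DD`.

JDN 2011065 is 3 January 794 in the proleptic Gregorian calendar.
In the Julian calendar that day is 0793-12-30.

0793-12-30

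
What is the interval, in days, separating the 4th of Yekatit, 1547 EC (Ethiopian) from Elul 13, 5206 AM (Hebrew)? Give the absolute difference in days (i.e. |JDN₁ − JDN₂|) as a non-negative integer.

JDN of the first date = 2289050.
JDN of the second date = 2249457.
|2249457 − 2289050| = 39593.

39593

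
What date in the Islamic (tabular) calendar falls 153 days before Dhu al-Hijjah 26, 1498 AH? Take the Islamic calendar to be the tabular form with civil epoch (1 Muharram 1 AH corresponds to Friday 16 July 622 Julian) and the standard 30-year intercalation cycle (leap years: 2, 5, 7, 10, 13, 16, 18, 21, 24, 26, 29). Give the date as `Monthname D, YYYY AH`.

Rajab 21, 1498 AH

JDN of Dhu al-Hijjah 26, 1498 AH = 2479277.
2479277 − 153 = 2479124.
JDN 2479124 in the tabular Islamic calendar is Rajab 21, 1498 AH.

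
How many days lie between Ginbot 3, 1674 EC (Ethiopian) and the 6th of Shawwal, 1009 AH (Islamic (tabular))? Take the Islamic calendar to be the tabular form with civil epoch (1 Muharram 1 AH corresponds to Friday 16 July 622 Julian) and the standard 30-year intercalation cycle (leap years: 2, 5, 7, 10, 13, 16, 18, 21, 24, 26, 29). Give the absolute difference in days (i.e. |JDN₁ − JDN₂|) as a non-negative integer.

First date → JDN 2335526; second date → JDN 2305913.
The interval is |2335526 − 2305913| = 29613 days.

29613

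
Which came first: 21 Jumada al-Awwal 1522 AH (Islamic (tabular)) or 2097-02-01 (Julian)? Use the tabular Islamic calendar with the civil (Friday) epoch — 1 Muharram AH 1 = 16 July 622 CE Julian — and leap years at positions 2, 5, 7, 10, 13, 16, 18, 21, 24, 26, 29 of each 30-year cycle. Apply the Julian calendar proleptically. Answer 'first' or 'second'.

second

First date → JDN 2487570; second date → JDN 2487019.
JDN 2487019 < JDN 2487570, so the second date is earlier.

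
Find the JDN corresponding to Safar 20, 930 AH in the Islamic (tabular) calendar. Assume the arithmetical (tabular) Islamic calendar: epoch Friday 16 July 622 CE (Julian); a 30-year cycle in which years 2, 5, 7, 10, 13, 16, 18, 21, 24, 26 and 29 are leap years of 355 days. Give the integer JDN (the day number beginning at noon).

Equivalently 8 January 1524 (proleptic Gregorian).
JDN 2400001 is 17 November 1858 CE (Gregorian), MJD 0; the target day is −122305 days from there, so JDN = 2277696.

2277696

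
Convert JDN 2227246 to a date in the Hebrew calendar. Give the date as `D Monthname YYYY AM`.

9 Kislev 5146 AM

The proleptic Gregorian equivalent of JDN 2227246 is 21 November 1385.
In the Hebrew calendar that day is 9 Kislev 5146 AM.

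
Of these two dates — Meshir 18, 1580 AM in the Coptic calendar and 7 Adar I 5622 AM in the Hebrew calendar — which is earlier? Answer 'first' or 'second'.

Converting both to JDN: 2401927 vs 2401179; the smaller is the second.

second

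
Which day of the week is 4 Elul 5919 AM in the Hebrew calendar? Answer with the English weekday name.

In the Gregorian calendar this is 18 August 2159 (JDN 2509848).
JDN 2509848 mod 7 = 5, and JDN 0 was a Monday, so this is a Saturday.

Saturday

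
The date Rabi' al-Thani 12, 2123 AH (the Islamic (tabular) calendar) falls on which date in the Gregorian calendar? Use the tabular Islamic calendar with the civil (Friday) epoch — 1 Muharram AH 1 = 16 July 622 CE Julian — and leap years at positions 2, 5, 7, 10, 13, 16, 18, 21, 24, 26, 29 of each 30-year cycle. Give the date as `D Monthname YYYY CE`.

19 August 2681 CE

Both dates share Julian Day Number 2700506; in the Gregorian calendar that is 19 August 2681 CE.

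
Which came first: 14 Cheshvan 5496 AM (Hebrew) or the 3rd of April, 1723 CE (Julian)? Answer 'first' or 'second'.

second

Converting both to JDN: 2355058 vs 2350476; the smaller is the second.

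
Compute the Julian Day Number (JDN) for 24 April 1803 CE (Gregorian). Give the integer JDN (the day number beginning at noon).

2379705

JDN 2400001 is 17 November 1858 CE (Gregorian), MJD 0; the target day is −20296 days from there, so JDN = 2379705.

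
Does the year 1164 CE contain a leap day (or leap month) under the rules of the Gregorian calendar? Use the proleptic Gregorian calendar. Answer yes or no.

1164 is divisible by 4 and not by 100, so it is a leap year.

yes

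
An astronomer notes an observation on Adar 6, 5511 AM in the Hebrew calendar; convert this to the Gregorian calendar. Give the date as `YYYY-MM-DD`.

Julian Day Number of the source date = 2360661.
Converting JDN 2360661 to the Gregorian calendar gives 3 March 1751 CE.

1751-03-03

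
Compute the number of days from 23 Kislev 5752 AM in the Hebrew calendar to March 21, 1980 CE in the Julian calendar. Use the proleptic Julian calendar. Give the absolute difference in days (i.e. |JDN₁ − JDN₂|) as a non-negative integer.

JDN of the first date = 2448591.
JDN of the second date = 2444333.
|2444333 − 2448591| = 4258.

4258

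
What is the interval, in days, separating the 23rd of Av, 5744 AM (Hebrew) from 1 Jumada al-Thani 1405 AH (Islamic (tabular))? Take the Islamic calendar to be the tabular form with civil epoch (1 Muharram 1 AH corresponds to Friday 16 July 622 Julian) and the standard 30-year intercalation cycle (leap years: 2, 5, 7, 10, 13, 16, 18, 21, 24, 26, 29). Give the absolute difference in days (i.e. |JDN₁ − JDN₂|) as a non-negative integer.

185

First date → JDN 2445934; second date → JDN 2446119.
The interval is |2445934 − 2446119| = 185 days.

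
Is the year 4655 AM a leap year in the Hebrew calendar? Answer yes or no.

Hebrew year 4655 is year 19 of its 19-year Metonic cycle; leap years are at positions 3, 6, 8, 11, 14, 17, 19, so it is a leap year (13 months).

yes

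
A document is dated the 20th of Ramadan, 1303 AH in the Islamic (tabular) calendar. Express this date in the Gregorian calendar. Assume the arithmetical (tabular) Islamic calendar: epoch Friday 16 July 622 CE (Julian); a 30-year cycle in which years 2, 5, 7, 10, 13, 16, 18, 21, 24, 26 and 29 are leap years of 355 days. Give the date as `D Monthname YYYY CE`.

22 June 1886 CE

Julian Day Number of the source date = 2410080.
Converting JDN 2410080 to the Gregorian calendar gives 22 June 1886 CE.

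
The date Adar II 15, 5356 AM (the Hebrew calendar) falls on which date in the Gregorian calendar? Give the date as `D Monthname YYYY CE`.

Julian Day Number of the source date = 2304061.
Converting JDN 2304061 to the Gregorian calendar gives 15 March 1596 CE.

15 March 1596 CE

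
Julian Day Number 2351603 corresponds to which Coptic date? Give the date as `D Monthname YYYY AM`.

JDN 2351603 is 15 May 1726 in the Gregorian calendar.
In the Coptic calendar that day is 9 Pashons 1442 AM.

9 Pashons 1442 AM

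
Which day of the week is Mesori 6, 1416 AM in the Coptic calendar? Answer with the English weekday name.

This is JDN 2342194 (10 August 1700 Gregorian).
Since JDN mod 7 = 1 (0 = Monday), the day is Tuesday.

Tuesday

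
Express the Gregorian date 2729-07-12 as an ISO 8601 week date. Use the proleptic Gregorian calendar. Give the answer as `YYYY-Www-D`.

2729-W28-5

The weekday is Friday (ISO weekday 5).
That Friday belongs to ISO week 28 of ISO year 2729.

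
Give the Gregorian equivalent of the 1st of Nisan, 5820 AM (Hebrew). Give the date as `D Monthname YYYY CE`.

Both dates share Julian Day Number 2473551; in the Gregorian calendar that is 1 April 2060 CE.

1 April 2060 CE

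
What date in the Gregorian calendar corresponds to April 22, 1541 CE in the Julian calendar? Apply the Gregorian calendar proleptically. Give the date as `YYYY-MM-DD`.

1541-05-02

The Julian–Gregorian offset here is 10 days (Julian trailing).
22 April 1541 Julian + 10 days → 2 May 1541 Gregorian.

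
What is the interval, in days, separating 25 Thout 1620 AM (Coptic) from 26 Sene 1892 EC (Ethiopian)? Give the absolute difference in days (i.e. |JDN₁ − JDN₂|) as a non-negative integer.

First date → JDN 2416394; second date → JDN 2415204.
The interval is |2416394 − 2415204| = 1190 days.

1190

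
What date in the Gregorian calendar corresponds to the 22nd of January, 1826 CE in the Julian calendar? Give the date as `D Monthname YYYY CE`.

3 February 1826 CE

The Julian–Gregorian offset here is 12 days (Julian trailing).
22 January 1826 Julian + 12 days → 3 February 1826 Gregorian.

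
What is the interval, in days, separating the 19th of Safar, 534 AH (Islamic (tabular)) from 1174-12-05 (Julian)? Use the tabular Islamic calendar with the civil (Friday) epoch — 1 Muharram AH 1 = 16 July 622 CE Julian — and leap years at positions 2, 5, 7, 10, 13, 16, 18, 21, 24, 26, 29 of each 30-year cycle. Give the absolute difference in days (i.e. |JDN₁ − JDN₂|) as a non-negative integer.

12835

JDN of the first date = 2137365.
JDN of the second date = 2150200.
|2150200 − 2137365| = 12835.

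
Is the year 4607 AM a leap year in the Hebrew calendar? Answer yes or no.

Hebrew year 4607 is year 9 of its 19-year Metonic cycle; leap years are at positions 3, 6, 8, 11, 14, 17, 19, so it is a common year (12 months).

no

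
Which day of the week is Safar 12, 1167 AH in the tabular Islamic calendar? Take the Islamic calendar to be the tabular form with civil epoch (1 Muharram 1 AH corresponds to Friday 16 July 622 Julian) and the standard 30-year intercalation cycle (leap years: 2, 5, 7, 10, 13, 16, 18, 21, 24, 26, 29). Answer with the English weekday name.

Equivalently 9 December 1753 Gregorian, JDN 2361673.
JDN 2361673 mod 7 = 6, and JDN 0 was a Monday, so this is a Sunday.

Sunday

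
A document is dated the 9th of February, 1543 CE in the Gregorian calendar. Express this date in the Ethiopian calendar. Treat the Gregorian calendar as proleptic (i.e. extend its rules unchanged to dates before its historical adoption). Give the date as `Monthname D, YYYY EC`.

Both dates share Julian Day Number 2284668; in the Ethiopian calendar that is 5 Yekatit 1535 EC.

Yekatit 5, 1535 EC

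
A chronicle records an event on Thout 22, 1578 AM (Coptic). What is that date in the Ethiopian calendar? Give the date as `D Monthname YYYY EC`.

22 Meskerem 1854 EC

Julian Day Number of the source date = 2401050.
Converting JDN 2401050 to the Ethiopian calendar gives 22 Meskerem 1854 EC.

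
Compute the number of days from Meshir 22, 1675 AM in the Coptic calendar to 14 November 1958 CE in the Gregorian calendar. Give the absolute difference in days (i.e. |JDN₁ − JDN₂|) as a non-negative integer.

107

First date → JDN 2436629; second date → JDN 2436522.
The interval is |2436629 − 2436522| = 107 days.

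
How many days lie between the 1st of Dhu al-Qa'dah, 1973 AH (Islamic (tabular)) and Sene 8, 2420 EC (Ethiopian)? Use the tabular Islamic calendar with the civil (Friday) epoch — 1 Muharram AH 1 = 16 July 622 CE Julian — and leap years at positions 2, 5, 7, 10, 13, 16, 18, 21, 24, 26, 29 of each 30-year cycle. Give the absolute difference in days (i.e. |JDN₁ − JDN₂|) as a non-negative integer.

39508

First date → JDN 2647546; second date → JDN 2608038.
The interval is |2647546 − 2608038| = 39508 days.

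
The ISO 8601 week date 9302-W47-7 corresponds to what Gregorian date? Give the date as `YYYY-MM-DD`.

9302-11-26

ISO week 1 of 9302 is the week containing the first Thursday of 9302.
Week 47, day 7 (Sunday) lands on 9302-11-26.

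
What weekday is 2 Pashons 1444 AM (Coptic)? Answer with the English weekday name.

Saturday

In the Gregorian calendar this is 8 May 1728 (JDN 2352327).
Since JDN mod 7 = 5 (0 = Monday), the day is Saturday.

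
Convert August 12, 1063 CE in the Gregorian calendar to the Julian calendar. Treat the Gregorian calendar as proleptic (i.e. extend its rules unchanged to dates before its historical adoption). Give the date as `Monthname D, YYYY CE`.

For dates in this range the Gregorian date is 6 days ahead of the Julian.
12 August 1063 Gregorian − 6 days → 6 August 1063 Julian.

August 6, 1063 CE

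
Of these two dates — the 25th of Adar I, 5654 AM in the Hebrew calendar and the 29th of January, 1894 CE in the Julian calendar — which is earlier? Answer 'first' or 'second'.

Converting both to JDN: 2412891 vs 2412870; the smaller is the second.

second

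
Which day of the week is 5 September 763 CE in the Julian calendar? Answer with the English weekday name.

Monday

Equivalently 9 September 763 Gregorian, JDN 1999991.
JDN 1999991 mod 7 = 0, and JDN 0 was a Monday, so this is a Monday.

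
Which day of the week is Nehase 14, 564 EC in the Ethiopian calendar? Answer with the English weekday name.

Equivalently 9 August 572 Gregorian, JDN 1930200.
JDN 1930200 mod 7 = 6, and JDN 0 was a Monday, so this is a Sunday.

Sunday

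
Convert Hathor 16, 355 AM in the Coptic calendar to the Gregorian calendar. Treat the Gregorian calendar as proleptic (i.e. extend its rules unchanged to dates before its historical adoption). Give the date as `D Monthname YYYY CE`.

15 November 638 CE

Julian Day Number of the source date = 1954403.
Converting JDN 1954403 to the Gregorian calendar gives 15 November 638 CE.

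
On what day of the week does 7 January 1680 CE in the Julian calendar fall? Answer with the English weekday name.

Wednesday

In the Gregorian calendar this is 17 January 1680 (JDN 2334684).
Since JDN mod 7 = 2 (0 = Monday), the day is Wednesday.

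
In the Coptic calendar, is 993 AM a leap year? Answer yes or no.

no

993 mod 4 = 1; in the Coptic calendar a year is leap when year mod 4 = 3, so it is a common year.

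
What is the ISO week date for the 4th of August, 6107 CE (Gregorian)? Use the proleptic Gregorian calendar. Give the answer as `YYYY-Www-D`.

6107-W31-4

The weekday is Thursday (ISO weekday 4).
That Thursday belongs to ISO week 31 of ISO year 6107.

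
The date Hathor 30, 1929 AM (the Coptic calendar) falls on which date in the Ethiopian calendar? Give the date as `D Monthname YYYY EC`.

Julian Day Number of the source date = 2529321.
Converting JDN 2529321 to the Ethiopian calendar gives 30 Hidar 2205 EC.

30 Hidar 2205 EC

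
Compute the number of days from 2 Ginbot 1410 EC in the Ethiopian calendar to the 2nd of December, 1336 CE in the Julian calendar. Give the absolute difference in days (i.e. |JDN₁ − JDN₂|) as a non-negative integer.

First date → JDN 2239099; second date → JDN 2209368.
The interval is |2239099 − 2209368| = 29731 days.

29731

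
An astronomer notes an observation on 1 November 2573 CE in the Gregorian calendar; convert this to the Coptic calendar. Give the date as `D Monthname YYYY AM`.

Both dates share Julian Day Number 2661134; in the Coptic calendar that is 18 Paopi 2290 AM.

18 Paopi 2290 AM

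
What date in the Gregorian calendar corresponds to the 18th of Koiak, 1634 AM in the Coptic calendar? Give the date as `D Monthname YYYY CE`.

Both dates share Julian Day Number 2421590; in the Gregorian calendar that is 27 December 1917 CE.

27 December 1917 CE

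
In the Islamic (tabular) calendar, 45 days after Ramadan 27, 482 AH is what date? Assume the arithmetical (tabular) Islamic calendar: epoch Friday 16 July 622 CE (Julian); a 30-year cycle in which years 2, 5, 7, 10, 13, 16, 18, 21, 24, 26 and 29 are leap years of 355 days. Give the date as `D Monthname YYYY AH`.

13 Dhu al-Qa'dah 482 AH

The starting date is JDN 2119152; 2119152 + 45 = 2119197.
JDN 2119197 corresponds to 13 Dhu al-Qa'dah 482 AH.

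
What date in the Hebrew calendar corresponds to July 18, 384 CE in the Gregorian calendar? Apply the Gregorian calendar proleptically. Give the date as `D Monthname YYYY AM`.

Julian Day Number of the source date = 1861512.
Converting JDN 1861512 to the Hebrew calendar gives 13 Av 4144 AM.

13 Av 4144 AM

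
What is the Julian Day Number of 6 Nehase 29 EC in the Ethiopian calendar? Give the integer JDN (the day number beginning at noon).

Equivalently 28 July 37 (proleptic Gregorian).
JDN 2299161 is 15 October 1582 CE (Gregorian); the target day is −564378 days from there, so JDN = 1734783.

1734783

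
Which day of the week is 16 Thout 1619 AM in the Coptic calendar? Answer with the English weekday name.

Friday

In the Gregorian calendar this is 26 September 1902 (JDN 2416019).
JDN 2416019 mod 7 = 4, and JDN 0 was a Monday, so this is a Friday.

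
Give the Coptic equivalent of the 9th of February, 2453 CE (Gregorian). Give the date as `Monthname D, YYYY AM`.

Tobi 29, 2169 AM

Julian Day Number of the source date = 2617040.
Converting JDN 2617040 to the Coptic calendar gives 29 Tobi 2169 AM.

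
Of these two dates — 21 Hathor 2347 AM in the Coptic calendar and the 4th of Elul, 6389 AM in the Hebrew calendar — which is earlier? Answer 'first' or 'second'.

The two dates have Julian Day Numbers 2681986 and 2681509 respectively.
Since 2681509 < 2681986, the second date comes first.

second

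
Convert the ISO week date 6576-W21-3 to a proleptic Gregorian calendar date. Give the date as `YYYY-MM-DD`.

ISO week 1 of 6576 is the week containing the first Thursday of 6576.
Week 21, day 3 (Wednesday) lands on 6576-05-22.

6576-05-22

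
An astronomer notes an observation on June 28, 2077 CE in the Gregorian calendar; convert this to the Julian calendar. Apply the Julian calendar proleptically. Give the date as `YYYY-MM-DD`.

2077-06-15

At this point the Julian calendar is 13 days behind the Gregorian.
28 June 2077 Gregorian − 13 days → 15 June 2077 Julian.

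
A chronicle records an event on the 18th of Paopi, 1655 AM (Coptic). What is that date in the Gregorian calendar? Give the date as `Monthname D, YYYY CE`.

Julian Day Number of the source date = 2429200.
Converting JDN 2429200 to the Gregorian calendar gives 28 October 1938 CE.

October 28, 1938 CE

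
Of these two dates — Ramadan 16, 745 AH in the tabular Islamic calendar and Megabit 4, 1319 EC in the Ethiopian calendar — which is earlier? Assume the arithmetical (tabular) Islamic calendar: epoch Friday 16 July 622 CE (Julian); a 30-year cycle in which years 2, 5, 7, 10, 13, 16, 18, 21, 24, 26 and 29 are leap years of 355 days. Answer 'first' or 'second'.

second

First date → JDN 2212340; second date → JDN 2205803.
JDN 2205803 < JDN 2212340, so the second date is earlier.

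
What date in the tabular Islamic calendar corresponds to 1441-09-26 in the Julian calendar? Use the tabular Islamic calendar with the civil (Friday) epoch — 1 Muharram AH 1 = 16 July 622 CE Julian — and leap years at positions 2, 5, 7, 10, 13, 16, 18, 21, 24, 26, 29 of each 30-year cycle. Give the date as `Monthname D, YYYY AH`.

Jumada al-Awwal 10, 845 AH

The source date corresponds to 5 October 1441 in the proleptic Gregorian calendar (JDN 2247652).
That day falls on 10 Jumada al-Awwal 845 AH in the tabular Islamic calendar.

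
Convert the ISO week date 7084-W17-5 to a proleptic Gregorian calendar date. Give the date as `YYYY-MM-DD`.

7084-04-25

ISO week 1 of 7084 is the week containing the first Thursday of 7084.
Week 17, day 5 (Friday) lands on 7084-04-25.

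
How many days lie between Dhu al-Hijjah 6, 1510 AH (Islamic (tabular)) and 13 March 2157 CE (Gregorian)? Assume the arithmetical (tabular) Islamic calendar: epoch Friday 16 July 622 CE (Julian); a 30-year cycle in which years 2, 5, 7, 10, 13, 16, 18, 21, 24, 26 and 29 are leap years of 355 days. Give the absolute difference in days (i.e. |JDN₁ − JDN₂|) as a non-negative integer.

JDN of the first date = 2483509.
JDN of the second date = 2508960.
|2508960 − 2483509| = 25451.

25451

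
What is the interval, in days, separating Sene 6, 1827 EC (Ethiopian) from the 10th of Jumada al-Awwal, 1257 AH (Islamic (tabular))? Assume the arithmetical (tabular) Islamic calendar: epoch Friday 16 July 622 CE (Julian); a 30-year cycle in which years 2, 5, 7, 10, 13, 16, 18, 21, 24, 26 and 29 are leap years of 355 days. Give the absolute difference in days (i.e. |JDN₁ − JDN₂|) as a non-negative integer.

JDN of the first date = 2391442.
JDN of the second date = 2393652.
|2393652 − 2391442| = 2210.

2210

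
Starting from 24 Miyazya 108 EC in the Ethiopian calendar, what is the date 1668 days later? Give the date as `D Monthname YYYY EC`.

Counting 1668 days forward from JDN 1763536 reaches JDN 1765204, which is 16 Hidar 113 EC.

16 Hidar 113 EC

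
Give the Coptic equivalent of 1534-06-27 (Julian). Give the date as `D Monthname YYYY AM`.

Both dates share Julian Day Number 2281529; in the Coptic calendar that is 3 Epip 1250 AM.

3 Epip 1250 AM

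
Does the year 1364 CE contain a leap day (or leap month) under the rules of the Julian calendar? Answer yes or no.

1364 mod 4 = 0, so it is a leap year in the Julian calendar.

yes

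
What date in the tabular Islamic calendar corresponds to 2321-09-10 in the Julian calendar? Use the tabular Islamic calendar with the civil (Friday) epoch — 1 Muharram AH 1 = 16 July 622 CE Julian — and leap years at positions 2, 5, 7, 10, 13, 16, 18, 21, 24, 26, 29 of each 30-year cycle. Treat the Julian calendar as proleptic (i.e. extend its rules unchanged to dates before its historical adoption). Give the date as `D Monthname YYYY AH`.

Julian Day Number of the source date = 2569056.
Converting JDN 2569056 to the tabular Islamic calendar gives 3 Jumada al-Awwal 1752 AH.

3 Jumada al-Awwal 1752 AH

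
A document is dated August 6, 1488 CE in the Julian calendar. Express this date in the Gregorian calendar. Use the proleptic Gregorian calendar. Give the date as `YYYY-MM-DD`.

1488-08-15

At this point the Julian calendar is 9 days behind the Gregorian.
6 August 1488 Julian + 9 days → 15 August 1488 Gregorian.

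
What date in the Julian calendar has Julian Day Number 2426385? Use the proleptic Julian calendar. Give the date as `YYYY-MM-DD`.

1931-01-30

The Gregorian equivalent of JDN 2426385 is 12 February 1931.
In the Julian calendar that day is 1931-01-30.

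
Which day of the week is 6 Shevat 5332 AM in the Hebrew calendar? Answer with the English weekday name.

Monday

This is JDN 2295251 (31 January 1572 Gregorian).
2295251 ≡ 0 (mod 7); counting from Monday = 0 gives Monday.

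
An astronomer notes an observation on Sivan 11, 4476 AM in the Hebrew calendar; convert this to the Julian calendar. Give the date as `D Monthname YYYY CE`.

Julian Day Number of the source date = 1982733.
Converting JDN 1982733 to the Julian calendar gives 5 June 716 CE.

5 June 716 CE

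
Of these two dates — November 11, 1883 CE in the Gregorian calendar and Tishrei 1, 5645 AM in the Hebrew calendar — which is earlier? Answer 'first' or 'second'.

first

The two dates have Julian Day Numbers 2409126 and 2409440 respectively.
Since 2409126 < 2409440, the first date comes first.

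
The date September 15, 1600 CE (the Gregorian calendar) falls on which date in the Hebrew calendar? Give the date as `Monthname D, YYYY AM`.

Julian Day Number of the source date = 2305706.
Converting JDN 2305706 to the Hebrew calendar gives 7 Tishrei 5361 AM.

Tishrei 7, 5361 AM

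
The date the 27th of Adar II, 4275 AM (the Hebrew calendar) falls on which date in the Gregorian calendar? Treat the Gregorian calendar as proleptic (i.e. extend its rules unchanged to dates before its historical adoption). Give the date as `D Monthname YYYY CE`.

Julian Day Number of the source date = 1909248.
Converting JDN 1909248 to the Gregorian calendar gives 30 March 515 CE.

30 March 515 CE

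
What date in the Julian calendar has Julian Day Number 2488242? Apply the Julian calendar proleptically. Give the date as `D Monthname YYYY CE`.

The Gregorian equivalent of JDN 2488242 is 22 June 2100.
In the Julian calendar that day is 8 June 2100 CE.

8 June 2100 CE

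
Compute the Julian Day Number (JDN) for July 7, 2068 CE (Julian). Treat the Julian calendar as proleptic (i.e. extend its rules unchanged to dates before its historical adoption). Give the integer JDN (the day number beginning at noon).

In the Gregorian calendar the same day is 20 July 2068.
JDN 2299161 is 15 October 1582 CE (Gregorian); the target day is +177422 days from there, so JDN = 2476583.

2476583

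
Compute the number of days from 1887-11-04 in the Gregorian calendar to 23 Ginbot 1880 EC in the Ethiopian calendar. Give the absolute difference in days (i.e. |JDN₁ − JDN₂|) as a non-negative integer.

First date → JDN 2410580; second date → JDN 2410788.
The interval is |2410580 − 2410788| = 208 days.

208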